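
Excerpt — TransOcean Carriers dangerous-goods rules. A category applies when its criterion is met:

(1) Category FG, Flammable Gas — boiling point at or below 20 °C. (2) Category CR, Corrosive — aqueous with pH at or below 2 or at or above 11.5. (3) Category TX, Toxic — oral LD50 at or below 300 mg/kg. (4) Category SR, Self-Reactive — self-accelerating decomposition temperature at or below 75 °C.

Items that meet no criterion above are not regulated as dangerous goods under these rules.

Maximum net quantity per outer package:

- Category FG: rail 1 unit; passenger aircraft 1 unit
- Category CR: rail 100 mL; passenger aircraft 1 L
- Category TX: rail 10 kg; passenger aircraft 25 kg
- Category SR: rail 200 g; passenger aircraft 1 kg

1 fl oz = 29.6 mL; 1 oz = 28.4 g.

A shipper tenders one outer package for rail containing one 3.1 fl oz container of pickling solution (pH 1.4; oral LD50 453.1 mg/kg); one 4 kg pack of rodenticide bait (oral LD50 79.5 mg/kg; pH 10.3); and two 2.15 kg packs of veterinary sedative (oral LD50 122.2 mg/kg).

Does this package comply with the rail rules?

pH 1.4 meets the Category CR criterion (Corrosive), so the pickling solution is Category CR.
Rodenticide bait: oral LD50 79.5 mg/kg ≤ 300 mg/kg → Category TX (Toxic).
The veterinary sedative has oral LD50 122.2 mg/kg, which is ≤ 300 mg/kg, so it is Category TX (Toxic).
Total Category TX: 4 kg + (two 2.15 kg packs = 4.3 kg) = 8.3 kg.
That is within the Category TX rail limit of 10 kg.
Category CR quantity: one 3.1 fl oz container = 91.76 mL.
91.76 mL ≤ 100 mL (rail limit, Category CR) — within limit.
Every hazard category is within its rail limit and no segregation rule is violated.

Yes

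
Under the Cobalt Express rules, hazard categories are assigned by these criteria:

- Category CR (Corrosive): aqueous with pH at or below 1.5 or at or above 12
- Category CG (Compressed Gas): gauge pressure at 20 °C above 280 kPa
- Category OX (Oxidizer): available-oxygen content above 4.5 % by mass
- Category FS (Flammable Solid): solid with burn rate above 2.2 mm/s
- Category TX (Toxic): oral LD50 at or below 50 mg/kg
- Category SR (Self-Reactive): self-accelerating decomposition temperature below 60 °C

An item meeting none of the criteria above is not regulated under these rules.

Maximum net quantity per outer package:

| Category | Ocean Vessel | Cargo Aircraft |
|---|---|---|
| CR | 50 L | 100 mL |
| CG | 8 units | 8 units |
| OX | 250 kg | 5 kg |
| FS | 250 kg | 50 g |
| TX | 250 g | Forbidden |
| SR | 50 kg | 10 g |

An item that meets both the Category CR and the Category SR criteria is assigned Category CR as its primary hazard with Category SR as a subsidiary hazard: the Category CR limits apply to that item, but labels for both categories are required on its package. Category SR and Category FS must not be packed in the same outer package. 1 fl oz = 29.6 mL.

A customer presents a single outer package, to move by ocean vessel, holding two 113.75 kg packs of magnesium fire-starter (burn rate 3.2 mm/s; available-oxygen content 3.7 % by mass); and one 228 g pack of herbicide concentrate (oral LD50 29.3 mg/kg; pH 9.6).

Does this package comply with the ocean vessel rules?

Burn rate 3.2 mm/s meets the Category FS criterion (Flammable Solid), so the magnesium fire-starter is Category FS.
With oral LD50 29.3 mg/kg (≤ 50 mg/kg), the herbicide concentrate falls in Category TX.
Category TX quantity: 228 g.
228 g ≤ 250 g (ocean vessel limit, Category TX) — within limit.
Category FS quantity: two 113.75 kg packs = 227.5 kg.
227.5 kg is within the ocean vessel limit of 250 kg for Category FS.
The segregation rule (Category SR with Category FS) does not apply to Category TX with Category FS.
Every hazard category is within its ocean vessel limit and no segregation rule is violated.

Yes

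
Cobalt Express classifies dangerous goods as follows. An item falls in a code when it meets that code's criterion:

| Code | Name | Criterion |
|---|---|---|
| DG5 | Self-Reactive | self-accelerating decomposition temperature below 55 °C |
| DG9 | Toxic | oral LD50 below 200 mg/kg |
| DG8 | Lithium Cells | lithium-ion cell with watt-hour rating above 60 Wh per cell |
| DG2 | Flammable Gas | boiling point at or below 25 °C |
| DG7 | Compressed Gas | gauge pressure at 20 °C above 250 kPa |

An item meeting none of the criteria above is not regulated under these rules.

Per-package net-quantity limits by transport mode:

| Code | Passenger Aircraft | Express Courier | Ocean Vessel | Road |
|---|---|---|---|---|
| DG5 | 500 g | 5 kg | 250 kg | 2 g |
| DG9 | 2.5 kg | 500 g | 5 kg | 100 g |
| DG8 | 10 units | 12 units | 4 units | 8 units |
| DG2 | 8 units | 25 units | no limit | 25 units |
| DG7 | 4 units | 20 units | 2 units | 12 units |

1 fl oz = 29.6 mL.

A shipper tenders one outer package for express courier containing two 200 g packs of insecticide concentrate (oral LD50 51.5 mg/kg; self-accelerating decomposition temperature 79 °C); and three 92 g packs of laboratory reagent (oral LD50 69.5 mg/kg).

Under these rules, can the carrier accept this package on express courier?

No

Insecticide concentrate: oral LD50 51.5 mg/kg < 200 mg/kg → Code DG9 (Toxic).
With oral LD50 69.5 mg/kg (< 200 mg/kg), the laboratory reagent falls in Code DG9.
Total Code DG9: (two 200 g packs = 400 g) + (three 92 g packs = 276 g) = 676 g.
676 g > 500 g (express courier limit, Code DG9) — over the limit.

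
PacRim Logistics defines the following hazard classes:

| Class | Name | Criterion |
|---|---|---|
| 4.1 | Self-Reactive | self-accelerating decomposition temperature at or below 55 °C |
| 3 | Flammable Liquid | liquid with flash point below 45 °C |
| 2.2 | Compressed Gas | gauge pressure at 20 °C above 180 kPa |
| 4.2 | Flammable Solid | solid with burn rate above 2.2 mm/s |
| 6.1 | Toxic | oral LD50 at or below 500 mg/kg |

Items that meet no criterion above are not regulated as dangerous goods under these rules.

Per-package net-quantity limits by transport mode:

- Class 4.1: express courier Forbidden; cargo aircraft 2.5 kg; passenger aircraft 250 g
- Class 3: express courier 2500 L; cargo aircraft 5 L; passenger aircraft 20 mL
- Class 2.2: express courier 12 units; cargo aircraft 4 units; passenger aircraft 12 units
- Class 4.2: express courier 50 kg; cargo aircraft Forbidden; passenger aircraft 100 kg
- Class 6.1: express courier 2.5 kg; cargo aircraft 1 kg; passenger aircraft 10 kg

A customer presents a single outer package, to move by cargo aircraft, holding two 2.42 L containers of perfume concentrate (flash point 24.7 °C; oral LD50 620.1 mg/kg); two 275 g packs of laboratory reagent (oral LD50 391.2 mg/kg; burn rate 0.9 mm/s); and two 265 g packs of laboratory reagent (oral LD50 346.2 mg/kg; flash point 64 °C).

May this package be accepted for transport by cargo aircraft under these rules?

No

The perfume concentrate has flash point 24.7 °C, which is < 45 °C, so it is Class 3 (Flammable Liquid).
The laboratory reagent has oral LD50 391.2 mg/kg, which is ≤ 500 mg/kg, so it is Class 6.1 (Toxic).
The laboratory reagent has oral LD50 346.2 mg/kg, which is ≤ 500 mg/kg, so it is Class 6.1 (Toxic).
Class 3 quantity: two 2.42 L containers = 4.84 L.
4.84 L is within the cargo aircraft limit of 5 L for Class 3.
Class 6.1 net quantity: (two 275 g packs = 550 g) + (two 265 g packs = 530 g) = 1.08 kg.
1.08 kg exceeds the cargo aircraft limit of 1 kg for Class 6.1.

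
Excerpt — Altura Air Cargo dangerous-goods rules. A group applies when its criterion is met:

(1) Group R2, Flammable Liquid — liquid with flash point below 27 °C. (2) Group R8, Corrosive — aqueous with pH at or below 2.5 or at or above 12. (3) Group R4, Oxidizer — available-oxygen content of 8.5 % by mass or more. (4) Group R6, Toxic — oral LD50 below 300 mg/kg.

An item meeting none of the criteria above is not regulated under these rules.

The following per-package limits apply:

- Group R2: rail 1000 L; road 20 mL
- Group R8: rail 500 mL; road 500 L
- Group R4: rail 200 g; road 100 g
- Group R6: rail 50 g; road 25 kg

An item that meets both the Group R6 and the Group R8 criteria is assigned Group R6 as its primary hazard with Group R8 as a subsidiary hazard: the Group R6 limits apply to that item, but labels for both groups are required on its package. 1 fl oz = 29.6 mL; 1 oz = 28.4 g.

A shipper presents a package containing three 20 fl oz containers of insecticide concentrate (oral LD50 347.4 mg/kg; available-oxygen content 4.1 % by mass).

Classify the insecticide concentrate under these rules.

Not regulated

available-oxygen content 4.1 % by mass is not above 8.5 % by mass, so Group R4 does not apply.
oral LD50 347.4 mg/kg is not below 300 mg/kg, so Group R6 does not apply.
No criterion is met, so the item is not regulated.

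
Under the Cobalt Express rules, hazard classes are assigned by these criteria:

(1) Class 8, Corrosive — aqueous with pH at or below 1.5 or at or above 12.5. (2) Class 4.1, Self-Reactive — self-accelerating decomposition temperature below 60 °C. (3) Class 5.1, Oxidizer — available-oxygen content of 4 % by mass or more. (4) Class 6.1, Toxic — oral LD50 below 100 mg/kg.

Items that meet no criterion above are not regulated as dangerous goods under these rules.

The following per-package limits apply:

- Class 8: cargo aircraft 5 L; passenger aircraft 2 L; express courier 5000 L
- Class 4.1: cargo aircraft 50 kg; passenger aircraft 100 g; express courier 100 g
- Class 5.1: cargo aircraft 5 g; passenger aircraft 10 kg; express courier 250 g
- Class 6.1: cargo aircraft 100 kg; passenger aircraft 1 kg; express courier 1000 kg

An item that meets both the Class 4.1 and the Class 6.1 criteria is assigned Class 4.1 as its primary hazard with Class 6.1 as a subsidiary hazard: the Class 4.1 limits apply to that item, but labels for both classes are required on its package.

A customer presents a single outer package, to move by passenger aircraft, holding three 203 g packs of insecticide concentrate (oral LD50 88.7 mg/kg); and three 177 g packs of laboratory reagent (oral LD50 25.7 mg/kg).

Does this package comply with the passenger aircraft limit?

The insecticide concentrate has oral LD50 88.7 mg/kg, which is < 100 mg/kg, so it is Class 6.1 (Toxic).
The laboratory reagent has oral LD50 25.7 mg/kg, which is < 100 mg/kg, so it is Class 6.1 (Toxic).
Total Class 6.1: (three 203 g packs = 609 g) + (three 177 g packs = 531 g) = 1.14 kg.
1.14 kg exceeds the passenger aircraft limit of 1 kg for Class 6.1.

No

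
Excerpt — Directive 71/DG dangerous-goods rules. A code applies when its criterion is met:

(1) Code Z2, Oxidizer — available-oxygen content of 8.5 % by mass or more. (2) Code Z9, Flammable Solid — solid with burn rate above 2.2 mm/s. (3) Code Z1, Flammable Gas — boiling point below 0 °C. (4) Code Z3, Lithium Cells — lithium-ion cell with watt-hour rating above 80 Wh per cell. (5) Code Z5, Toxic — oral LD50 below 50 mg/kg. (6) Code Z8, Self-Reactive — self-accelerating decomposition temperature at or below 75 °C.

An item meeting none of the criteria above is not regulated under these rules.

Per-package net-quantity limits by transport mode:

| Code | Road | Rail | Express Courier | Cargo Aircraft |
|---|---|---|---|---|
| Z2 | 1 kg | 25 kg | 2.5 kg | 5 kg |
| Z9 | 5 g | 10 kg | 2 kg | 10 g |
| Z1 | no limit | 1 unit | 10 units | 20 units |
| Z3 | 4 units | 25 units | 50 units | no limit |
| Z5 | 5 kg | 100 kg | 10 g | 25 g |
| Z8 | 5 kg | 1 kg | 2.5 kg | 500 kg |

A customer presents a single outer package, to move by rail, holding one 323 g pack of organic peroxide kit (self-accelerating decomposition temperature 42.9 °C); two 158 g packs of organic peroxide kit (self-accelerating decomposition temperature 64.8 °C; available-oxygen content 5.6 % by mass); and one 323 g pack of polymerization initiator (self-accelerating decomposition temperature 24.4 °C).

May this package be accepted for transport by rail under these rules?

With self-accelerating decomposition temperature 42.9 °C (≤ 75 °C), the organic peroxide kit falls in Code Z8.
Organic peroxide kit: self-accelerating decomposition temperature 64.8 °C ≤ 75 °C → Code Z8 (Self-Reactive).
With self-accelerating decomposition temperature 24.4 °C (≤ 75 °C), the polymerization initiator falls in Code Z8.
Total Code Z8: 323 g + (two 158 g packs = 316 g) + 323 g = 962 g.
962 g is within the rail limit of 1 kg for Code Z8.

Yes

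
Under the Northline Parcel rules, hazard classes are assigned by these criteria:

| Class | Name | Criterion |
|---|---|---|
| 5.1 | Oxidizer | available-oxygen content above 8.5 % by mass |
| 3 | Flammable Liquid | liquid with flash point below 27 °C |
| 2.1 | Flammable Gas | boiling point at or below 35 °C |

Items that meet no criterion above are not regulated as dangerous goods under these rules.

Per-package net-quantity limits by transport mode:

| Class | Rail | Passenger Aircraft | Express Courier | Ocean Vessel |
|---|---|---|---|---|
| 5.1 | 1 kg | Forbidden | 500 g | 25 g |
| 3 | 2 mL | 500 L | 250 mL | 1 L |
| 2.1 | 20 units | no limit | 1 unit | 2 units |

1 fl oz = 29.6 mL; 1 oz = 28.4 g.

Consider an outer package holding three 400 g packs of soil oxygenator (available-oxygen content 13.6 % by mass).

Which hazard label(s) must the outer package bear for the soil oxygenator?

Class 5.1

Soil oxygenator: available-oxygen content 13.6 % by mass > 8.5 % by mass → Class 5.1 (Oxidizer).
Only the Class 5.1 label is required.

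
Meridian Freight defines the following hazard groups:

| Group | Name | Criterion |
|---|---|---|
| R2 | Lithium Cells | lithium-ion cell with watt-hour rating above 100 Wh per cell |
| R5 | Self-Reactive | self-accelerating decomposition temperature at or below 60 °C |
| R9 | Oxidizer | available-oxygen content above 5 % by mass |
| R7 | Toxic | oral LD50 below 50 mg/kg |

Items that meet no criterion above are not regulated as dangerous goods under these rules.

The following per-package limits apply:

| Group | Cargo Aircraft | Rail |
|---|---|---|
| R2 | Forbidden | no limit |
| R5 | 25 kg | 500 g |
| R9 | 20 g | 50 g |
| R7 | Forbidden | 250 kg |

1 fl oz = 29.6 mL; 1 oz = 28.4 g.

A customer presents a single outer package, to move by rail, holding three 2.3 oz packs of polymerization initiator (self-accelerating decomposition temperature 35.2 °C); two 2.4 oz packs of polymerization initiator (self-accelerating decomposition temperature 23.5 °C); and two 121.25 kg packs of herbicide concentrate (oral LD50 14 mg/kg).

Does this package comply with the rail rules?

With self-accelerating decomposition temperature 35.2 °C (≤ 60 °C), the polymerization initiator falls in Group R5.
Self-accelerating decomposition temperature 23.5 °C meets the Group R5 criterion (Self-Reactive), so the polymerization initiator is Group R5.
With oral LD50 14 mg/kg (< 50 mg/kg), the herbicide concentrate falls in Group R7.
Total Group R5: (three 2.3 oz packs = 195.96 g) + (two 2.4 oz packs = 136.32 g) = 332.28 g.
332.28 g is within the rail limit of 500 g for Group R5.
Group R7 quantity: two 121.25 kg packs = 242.5 kg.
That is within the Group R7 rail limit of 250 kg.
Every hazard group is within its rail limit and no segregation rule is violated.

Yes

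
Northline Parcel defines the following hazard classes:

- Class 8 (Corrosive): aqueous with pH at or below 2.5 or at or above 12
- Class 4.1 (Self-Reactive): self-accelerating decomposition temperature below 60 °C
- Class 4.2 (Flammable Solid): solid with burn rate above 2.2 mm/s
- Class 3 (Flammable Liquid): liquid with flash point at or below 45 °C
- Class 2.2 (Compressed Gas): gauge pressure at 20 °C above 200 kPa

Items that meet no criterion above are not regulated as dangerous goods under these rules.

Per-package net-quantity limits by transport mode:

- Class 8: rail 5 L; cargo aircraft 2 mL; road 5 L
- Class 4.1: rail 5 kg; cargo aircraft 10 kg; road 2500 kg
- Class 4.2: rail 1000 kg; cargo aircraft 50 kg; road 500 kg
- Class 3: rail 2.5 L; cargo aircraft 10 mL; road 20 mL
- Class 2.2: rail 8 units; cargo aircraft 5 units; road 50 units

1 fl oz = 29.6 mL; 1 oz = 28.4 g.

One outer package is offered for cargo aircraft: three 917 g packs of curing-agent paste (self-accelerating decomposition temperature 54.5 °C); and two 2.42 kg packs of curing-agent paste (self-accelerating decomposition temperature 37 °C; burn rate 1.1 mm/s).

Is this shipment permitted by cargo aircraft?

Self-accelerating decomposition temperature 54.5 °C meets the Class 4.1 criterion (Self-Reactive), so the curing-agent paste is Class 4.1.
With self-accelerating decomposition temperature 37 °C (< 60 °C), the curing-agent paste falls in Class 4.1.
Total Class 4.1: (three 917 g packs = 2.751 kg) + (two 2.42 kg packs = 4.84 kg) = 7.591 kg.
7.591 kg is within the cargo aircraft limit of 10 kg for Class 4.1.

Yes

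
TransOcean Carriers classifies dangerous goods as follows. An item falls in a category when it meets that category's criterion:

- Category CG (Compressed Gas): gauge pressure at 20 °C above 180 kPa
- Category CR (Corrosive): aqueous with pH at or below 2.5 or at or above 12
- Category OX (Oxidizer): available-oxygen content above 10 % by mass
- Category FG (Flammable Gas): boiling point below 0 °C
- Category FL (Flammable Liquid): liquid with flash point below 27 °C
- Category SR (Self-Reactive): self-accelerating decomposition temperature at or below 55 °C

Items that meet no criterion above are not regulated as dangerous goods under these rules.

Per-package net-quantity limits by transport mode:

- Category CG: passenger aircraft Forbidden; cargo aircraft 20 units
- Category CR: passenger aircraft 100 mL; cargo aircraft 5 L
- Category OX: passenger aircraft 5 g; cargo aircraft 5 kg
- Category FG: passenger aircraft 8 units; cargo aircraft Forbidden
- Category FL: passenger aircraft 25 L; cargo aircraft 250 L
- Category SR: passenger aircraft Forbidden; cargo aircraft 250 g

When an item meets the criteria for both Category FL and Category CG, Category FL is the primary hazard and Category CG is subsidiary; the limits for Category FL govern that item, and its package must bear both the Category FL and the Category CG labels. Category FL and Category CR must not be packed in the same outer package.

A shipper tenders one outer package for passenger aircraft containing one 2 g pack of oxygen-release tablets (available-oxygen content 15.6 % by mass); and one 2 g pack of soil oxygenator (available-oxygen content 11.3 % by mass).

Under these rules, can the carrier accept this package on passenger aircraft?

Yes

Available-oxygen content 15.6 % by mass meets the Category OX criterion (Oxidizer), so the oxygen-release tablets are Category OX.
With available-oxygen content 11.3 % by mass (> 10 % by mass), the soil oxygenator falls in Category OX.
Total Category OX: 2 g + 2 g = 4 g.
4 g is within the passenger aircraft limit of 5 g for Category OX.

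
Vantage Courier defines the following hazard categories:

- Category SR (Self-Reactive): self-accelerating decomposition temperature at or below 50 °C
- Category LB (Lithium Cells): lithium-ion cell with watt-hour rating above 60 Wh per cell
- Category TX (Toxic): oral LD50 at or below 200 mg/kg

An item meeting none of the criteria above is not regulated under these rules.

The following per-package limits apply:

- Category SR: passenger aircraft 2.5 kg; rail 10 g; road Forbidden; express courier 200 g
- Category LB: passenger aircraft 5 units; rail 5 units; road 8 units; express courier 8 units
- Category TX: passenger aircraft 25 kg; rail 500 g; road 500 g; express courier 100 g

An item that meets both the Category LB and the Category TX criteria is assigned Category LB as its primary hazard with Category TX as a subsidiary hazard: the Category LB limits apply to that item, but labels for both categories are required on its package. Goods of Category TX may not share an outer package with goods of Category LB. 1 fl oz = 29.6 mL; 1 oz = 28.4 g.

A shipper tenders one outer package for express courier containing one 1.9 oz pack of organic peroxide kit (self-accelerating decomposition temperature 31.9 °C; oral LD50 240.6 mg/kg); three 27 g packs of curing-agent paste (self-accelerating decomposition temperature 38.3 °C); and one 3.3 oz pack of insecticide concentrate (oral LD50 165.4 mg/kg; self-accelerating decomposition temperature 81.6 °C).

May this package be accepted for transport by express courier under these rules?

The organic peroxide kit has self-accelerating decomposition temperature 31.9 °C, which is ≤ 50 °C, so it is Category SR (Self-Reactive).
With self-accelerating decomposition temperature 38.3 °C (≤ 50 °C), the curing-agent paste falls in Category SR.
With oral LD50 165.4 mg/kg (≤ 200 mg/kg), the insecticide concentrate falls in Category TX.
Category SR net quantity: (one 1.9 oz pack = 53.96 g) + (three 27 g packs = 81 g) = 134.96 g.
That is within the Category SR express courier limit of 200 g.
Category TX quantity: one 3.3 oz pack = 93.72 g.
That is within the Category TX express courier limit of 100 g.
The segregation rule (Category TX with Category LB) does not apply to Category SR with Category TX.
Every hazard category is within its express courier limit and no segregation rule is violated.

Yes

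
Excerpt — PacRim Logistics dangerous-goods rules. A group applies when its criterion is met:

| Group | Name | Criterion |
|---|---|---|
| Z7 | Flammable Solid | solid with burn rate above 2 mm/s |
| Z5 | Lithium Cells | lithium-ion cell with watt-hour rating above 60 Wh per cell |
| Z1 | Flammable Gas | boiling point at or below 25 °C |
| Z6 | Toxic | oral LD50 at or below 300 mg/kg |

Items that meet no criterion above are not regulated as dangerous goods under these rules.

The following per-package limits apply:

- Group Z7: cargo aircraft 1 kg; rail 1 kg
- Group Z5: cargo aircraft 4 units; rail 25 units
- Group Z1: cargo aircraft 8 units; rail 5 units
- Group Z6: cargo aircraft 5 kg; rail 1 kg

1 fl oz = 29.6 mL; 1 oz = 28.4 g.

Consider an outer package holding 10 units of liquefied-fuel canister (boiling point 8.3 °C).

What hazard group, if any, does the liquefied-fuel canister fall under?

The liquefied-fuel canister has boiling point 8.3 °C, which is ≤ 25 °C, so it is Group Z1 (Flammable Gas).

Group Z1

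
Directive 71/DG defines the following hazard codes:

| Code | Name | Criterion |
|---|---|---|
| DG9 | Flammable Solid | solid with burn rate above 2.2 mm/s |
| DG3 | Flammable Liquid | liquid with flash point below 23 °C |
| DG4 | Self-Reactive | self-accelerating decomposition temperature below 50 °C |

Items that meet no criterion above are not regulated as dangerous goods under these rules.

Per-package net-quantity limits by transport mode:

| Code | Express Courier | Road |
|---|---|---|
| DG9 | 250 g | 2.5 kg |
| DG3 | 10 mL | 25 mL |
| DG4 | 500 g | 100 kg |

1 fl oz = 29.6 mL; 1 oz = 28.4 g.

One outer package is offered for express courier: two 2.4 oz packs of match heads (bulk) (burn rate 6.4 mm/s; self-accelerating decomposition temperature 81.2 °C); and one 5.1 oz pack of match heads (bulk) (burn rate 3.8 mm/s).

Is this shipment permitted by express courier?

Burn rate 6.4 mm/s meets the Code DG9 criterion (Flammable Solid), so the match heads (bulk) are Code DG9.
The match heads (bulk) have burn rate 3.8 mm/s, which is > 2.2 mm/s, so they are Code DG9 (Flammable Solid).
Total Code DG9: (two 2.4 oz packs = 136.32 g) + (one 5.1 oz pack = 144.84 g) = 281.16 g.
281.16 g > 250 g (express courier limit, Code DG9) — over the limit.

No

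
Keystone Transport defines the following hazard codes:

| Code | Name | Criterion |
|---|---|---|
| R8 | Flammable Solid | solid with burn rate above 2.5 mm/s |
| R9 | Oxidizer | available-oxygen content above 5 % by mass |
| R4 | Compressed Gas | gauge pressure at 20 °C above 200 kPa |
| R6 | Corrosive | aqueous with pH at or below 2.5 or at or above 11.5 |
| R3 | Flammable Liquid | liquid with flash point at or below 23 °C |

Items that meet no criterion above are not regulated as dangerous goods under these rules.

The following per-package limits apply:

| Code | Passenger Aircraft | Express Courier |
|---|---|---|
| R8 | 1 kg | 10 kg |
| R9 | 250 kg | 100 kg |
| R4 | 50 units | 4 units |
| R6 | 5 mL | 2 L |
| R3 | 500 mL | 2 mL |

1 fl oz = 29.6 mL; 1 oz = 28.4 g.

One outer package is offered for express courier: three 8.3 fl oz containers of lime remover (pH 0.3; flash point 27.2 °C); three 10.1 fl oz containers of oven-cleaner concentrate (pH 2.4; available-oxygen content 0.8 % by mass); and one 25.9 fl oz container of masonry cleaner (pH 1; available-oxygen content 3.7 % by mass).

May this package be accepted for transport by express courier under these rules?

No

The lime remover has pH 0.3, which is ≤ 2.5, so it is Code R6 (Corrosive).
Oven-cleaner concentrate: pH 2.4 ≤ 2.5 → Code R6 (Corrosive).
With pH 1 (≤ 2.5), the masonry cleaner falls in Code R6.
Code R6 net quantity: (three 8.3 fl oz containers = 737.04 mL) + (three 10.1 fl oz containers = 896.88 mL) + (one 25.9 fl oz container = 766.64 mL) = 2400.56 mL.
2400.56 mL exceeds the express courier limit of 2 L for Code R6.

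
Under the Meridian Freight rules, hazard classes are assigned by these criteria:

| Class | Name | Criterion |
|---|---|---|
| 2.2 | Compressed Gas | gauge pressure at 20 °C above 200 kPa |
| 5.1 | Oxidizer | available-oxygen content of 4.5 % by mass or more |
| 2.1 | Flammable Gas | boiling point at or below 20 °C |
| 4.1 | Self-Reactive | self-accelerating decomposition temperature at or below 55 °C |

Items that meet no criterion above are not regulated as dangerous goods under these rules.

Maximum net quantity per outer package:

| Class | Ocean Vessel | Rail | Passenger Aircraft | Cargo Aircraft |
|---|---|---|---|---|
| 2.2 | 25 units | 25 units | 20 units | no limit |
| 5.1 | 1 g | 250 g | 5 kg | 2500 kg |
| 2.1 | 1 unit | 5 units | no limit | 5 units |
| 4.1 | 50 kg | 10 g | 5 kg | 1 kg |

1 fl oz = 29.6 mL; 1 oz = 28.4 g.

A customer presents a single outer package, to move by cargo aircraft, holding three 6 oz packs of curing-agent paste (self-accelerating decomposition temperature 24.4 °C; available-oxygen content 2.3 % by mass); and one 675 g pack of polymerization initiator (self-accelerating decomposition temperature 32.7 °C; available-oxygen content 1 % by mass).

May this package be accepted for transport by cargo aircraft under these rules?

With self-accelerating decomposition temperature 24.4 °C (≤ 55 °C), the curing-agent paste falls in Class 4.1.
With self-accelerating decomposition temperature 32.7 °C (≤ 55 °C), the polymerization initiator falls in Class 4.1.
Class 4.1 net quantity: (three 6 oz packs = 511.2 g) + 675 g = 1186.2 g.
1186.2 g exceeds the cargo aircraft limit of 1 kg for Class 4.1.

No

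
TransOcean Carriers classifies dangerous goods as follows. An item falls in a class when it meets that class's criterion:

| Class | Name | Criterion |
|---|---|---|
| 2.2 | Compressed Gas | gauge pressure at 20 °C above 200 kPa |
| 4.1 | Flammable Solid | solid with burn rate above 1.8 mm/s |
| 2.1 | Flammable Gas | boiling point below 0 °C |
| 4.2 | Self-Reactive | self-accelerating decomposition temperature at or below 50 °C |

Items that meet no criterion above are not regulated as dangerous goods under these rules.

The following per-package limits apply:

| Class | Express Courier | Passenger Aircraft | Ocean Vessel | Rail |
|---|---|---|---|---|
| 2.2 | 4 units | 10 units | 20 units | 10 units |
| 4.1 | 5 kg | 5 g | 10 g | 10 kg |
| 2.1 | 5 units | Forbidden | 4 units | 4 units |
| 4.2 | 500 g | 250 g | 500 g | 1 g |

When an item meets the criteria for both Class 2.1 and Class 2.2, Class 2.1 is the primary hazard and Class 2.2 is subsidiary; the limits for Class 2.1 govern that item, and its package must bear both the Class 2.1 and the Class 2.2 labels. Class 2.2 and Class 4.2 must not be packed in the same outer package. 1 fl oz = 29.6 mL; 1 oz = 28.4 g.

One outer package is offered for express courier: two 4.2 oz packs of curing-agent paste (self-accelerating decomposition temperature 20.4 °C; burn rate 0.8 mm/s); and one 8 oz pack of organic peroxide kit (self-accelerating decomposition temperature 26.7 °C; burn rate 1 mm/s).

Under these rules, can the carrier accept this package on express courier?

Yes

With self-accelerating decomposition temperature 20.4 °C (≤ 50 °C), the curing-agent paste falls in Class 4.2.
The organic peroxide kit has self-accelerating decomposition temperature 26.7 °C, which is ≤ 50 °C, so it is Class 4.2 (Self-Reactive).
Total Class 4.2: (two 4.2 oz packs = 238.56 g) + (one 8 oz pack = 227.2 g) = 465.76 g.
That is within the Class 4.2 express courier limit of 500 g.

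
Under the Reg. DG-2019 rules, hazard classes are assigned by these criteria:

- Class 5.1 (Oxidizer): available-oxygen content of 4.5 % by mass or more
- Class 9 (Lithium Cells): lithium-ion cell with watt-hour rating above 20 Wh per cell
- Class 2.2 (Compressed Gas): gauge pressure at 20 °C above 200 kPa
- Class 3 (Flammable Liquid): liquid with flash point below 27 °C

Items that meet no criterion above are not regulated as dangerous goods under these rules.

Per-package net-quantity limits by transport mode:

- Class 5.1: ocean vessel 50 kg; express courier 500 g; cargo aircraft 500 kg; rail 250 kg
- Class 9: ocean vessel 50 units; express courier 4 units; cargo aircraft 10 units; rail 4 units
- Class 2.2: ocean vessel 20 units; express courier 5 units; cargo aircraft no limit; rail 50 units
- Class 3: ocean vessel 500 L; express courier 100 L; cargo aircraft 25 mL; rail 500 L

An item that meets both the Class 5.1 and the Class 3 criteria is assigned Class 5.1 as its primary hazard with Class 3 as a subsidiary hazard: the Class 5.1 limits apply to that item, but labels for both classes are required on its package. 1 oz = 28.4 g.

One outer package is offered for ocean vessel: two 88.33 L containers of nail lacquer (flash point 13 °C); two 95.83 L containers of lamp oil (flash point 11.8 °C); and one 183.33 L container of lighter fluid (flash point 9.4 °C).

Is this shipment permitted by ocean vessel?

Flash point 13 °C meets the Class 3 criterion (Flammable Liquid), so the nail lacquer is Class 3.
Flash point 11.8 °C meets the Class 3 criterion (Flammable Liquid), so the lamp oil is Class 3.
The lighter fluid has flash point 9.4 °C, which is < 27 °C, so it is Class 3 (Flammable Liquid).
Total Class 3: (two 88.33 L containers = 176.66 L) + (two 95.83 L containers = 191.66 L) + 183.33 L = 551.65 L.
That exceeds the Class 3 ocean vessel limit of 500 L.

No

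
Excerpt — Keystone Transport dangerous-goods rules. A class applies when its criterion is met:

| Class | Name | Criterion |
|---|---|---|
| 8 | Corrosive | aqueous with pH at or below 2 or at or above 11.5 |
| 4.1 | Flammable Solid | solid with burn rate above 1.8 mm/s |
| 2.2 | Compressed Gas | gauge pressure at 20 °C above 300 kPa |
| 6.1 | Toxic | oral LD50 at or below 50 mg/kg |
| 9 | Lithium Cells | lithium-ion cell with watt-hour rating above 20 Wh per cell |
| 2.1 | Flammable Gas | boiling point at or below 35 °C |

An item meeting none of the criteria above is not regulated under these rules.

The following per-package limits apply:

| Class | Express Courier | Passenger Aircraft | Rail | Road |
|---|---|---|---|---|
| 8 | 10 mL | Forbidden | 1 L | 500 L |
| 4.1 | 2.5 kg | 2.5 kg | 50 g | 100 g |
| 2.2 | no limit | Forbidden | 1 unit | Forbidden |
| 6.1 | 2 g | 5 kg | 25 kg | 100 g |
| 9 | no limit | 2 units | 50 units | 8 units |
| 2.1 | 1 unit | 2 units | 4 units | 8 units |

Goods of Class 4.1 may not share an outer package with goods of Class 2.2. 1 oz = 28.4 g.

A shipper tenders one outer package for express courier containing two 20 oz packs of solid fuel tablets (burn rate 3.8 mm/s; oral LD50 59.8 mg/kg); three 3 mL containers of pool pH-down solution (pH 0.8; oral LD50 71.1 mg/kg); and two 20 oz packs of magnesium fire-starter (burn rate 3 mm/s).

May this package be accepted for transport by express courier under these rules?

Yes

Solid fuel tablets: burn rate 3.8 mm/s > 1.8 mm/s → Class 4.1 (Flammable Solid).
With pH 0.8 (≤ 2), the pool pH-down solution falls in Class 8.
Burn rate 3 mm/s meets the Class 4.1 criterion (Flammable Solid), so the magnesium fire-starter is Class 4.1.
Class 8 quantity: three 3 mL containers = 9 mL.
9 mL is within the express courier limit of 10 mL for Class 8.
Total Class 4.1: (two 20 oz packs = 1.136 kg) + (two 20 oz packs = 1.136 kg) = 2.272 kg.
2.272 kg ≤ 2.5 kg (express courier limit, Class 4.1) — within limit.
The segregation rule (Class 4.1 with Class 2.2) does not apply to Class 8 with Class 4.1.
Every hazard class is within its express courier limit and no segregation rule is violated.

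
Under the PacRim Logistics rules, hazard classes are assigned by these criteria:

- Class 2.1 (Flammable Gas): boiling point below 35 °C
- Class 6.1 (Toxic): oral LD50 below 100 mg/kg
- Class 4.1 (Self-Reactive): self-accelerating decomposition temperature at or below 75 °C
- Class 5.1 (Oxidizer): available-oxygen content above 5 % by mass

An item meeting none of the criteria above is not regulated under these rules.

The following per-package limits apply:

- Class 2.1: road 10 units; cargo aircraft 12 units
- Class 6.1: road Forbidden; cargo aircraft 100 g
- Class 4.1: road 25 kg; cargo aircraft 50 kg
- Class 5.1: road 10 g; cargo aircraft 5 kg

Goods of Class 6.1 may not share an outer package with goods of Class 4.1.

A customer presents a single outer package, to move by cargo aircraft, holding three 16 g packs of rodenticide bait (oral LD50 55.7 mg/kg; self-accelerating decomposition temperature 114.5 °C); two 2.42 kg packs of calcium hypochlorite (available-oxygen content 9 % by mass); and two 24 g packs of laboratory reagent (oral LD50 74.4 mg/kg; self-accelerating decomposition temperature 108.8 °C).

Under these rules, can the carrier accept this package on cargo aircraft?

Rodenticide bait: oral LD50 55.7 mg/kg < 100 mg/kg → Class 6.1 (Toxic).
The calcium hypochlorite has available-oxygen content 9 % by mass, which is > 5 % by mass, so it is Class 5.1 (Oxidizer).
Oral LD50 74.4 mg/kg meets the Class 6.1 criterion (Toxic), so the laboratory reagent is Class 6.1.
Total Class 6.1: (three 16 g packs = 48 g) + (two 24 g packs = 48 g) = 96 g.
96 g ≤ 100 g (cargo aircraft limit, Class 6.1) — within limit.
Class 5.1 quantity: two 2.42 kg packs = 4.84 kg.
4.84 kg is within the cargo aircraft limit of 5 kg for Class 5.1.
The segregation rule (Class 6.1 with Class 4.1) does not apply to Class 6.1 with Class 5.1.
Every hazard class is within its cargo aircraft limit and no segregation rule is violated.

Yes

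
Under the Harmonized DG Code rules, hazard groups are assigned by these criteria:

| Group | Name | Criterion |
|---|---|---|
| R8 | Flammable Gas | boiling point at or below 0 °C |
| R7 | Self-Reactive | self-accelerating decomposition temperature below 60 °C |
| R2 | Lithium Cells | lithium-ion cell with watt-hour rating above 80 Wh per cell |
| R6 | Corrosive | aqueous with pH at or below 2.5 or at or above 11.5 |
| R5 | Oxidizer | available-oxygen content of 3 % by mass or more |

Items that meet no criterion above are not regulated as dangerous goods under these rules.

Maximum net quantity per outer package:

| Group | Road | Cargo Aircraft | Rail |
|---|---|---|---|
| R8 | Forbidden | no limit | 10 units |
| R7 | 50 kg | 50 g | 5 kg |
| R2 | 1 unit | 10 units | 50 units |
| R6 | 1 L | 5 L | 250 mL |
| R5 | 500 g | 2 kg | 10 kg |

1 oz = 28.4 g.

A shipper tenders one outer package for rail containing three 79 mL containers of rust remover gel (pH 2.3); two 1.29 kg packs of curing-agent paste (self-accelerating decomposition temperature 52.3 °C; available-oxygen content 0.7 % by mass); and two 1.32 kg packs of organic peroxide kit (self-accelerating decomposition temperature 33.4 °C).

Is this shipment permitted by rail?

Rust remover gel: pH 2.3 ≤ 2.5 → Group R6 (Corrosive).
With self-accelerating decomposition temperature 52.3 °C (< 60 °C), the curing-agent paste falls in Group R7.
Self-accelerating decomposition temperature 33.4 °C meets the Group R7 criterion (Self-Reactive), so the organic peroxide kit is Group R7.
Total Group R7: (two 1.29 kg packs = 2.58 kg) + (two 1.32 kg packs = 2.64 kg) = 5.22 kg.
5.22 kg exceeds the rail limit of 5 kg for Group R7.
Group R6 quantity: three 79 mL containers = 237 mL.
That is within the Group R6 rail limit of 250 mL.

No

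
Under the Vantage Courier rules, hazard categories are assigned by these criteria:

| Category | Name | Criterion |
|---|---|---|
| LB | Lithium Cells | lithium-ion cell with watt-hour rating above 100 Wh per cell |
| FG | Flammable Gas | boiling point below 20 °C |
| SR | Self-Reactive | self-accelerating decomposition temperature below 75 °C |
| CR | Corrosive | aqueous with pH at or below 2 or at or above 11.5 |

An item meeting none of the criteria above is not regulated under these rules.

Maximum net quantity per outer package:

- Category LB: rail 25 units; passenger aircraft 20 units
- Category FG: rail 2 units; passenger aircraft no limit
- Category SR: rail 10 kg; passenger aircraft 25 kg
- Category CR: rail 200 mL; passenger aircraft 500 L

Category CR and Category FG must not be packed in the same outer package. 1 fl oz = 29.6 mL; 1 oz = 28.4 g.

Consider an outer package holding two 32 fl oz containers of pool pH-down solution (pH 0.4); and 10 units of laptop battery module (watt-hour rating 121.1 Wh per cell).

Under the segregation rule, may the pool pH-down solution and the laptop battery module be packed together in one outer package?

Yes

Pool pH-down solution: pH 0.4 ≤ 2 → Category CR (Corrosive).
Laptop battery module: watt-hour rating 121.1 Wh per cell > 100 Wh per cell → Category LB (Lithium Cells).
No segregation rule bars Category CR with Category LB.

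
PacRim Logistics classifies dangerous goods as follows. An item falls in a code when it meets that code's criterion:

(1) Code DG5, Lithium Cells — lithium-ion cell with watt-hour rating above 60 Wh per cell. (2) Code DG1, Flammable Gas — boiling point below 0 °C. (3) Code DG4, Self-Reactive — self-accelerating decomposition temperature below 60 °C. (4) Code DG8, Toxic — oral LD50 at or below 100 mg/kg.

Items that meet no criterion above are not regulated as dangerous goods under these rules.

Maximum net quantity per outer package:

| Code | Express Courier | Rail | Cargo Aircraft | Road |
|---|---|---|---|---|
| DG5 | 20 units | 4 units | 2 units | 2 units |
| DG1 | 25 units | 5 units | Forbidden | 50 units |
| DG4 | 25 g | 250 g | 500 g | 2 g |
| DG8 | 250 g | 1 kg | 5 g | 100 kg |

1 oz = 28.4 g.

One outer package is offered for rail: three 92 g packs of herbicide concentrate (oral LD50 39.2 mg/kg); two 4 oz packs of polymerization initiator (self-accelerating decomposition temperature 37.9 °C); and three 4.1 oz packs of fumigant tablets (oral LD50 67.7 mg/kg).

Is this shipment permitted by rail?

Yes

The herbicide concentrate has oral LD50 39.2 mg/kg, which is ≤ 100 mg/kg, so it is Code DG8 (Toxic).
The polymerization initiator has self-accelerating decomposition temperature 37.9 °C, which is < 60 °C, so it is Code DG4 (Self-Reactive).
Oral LD50 67.7 mg/kg meets the Code DG8 criterion (Toxic), so the fumigant tablets are Code DG8.
Total Code DG8: (three 92 g packs = 276 g) + (three 4.1 oz packs = 349.32 g) = 625.32 g.
625.32 g ≤ 1 kg (rail limit, Code DG8) — within limit.
Code DG4 quantity: two 4 oz packs = 227.2 g.
227.2 g ≤ 250 g (rail limit, Code DG4) — within limit.
Every hazard code is within its rail limit and no segregation rule is violated.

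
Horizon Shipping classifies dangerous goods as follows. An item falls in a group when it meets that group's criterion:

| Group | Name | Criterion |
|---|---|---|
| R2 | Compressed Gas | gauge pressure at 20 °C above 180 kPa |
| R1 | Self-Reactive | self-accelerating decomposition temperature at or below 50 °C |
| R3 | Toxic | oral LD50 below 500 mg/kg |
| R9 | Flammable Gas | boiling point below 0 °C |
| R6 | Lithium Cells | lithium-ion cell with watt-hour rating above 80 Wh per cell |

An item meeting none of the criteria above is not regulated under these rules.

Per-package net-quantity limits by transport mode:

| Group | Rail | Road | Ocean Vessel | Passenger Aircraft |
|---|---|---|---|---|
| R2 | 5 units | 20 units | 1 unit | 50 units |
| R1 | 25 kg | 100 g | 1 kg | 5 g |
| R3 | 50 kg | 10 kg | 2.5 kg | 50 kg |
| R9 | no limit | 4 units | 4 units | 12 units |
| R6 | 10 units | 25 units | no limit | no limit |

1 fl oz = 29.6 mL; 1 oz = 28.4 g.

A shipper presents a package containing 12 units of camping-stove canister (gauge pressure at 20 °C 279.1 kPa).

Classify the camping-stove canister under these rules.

The camping-stove canister has gauge pressure at 20 °C 279.1 kPa, which is > 180 kPa, so it is Group R2 (Compressed Gas).

Group R2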